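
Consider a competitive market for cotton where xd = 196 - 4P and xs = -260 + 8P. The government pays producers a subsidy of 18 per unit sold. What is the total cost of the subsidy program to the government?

Government cost = 1656

Pre-subsidy: 196 - 4P = -260 + 8P gives P* = 38, x* = 44.
With the subsidy, sellers receive Ps = Pb + 18 for each unit, where Pb is the price buyers pay.
Supply in terms of Pb becomes xs = -260 + 8(Pb + 18) = -116 + 8Pb. Setting this equal to demand: 196 - 4Pb = -116 + 8Pb, so Pb = 26.
Sellers receive Ps = 26 + 18 = 44; x' = 196 − 4·26 = 92.
Government outlay = subsidy × quantity = 18 × 92 = 1656.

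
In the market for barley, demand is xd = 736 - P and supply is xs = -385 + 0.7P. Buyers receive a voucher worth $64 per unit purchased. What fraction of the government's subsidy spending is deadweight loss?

Pre-subsidy: 736 - P = -385 + 0.7P gives P* = 11210/17, x* = 1302/17.
With the rebate, buyers effectively pay Pb = Ps − 64, where Ps is the price sellers receive.
Demand in terms of Ps becomes xd = 736 − 1(Ps − 64) = 800 - Ps. Setting this equal to supply: 800 - Ps = -385 + 0.7Ps, so Ps = 11850/17.
Buyers pay Pb = 11850/17 − 64 = 10762/17; x' = -385 + 0.7·(11850/17) = 1750/17.
ΔCS = ½(1302/17 + 1750/17)(11210/17 − 10762/17) = 683648/289; ΔPS = ½(1302/17 + 1750/17)(11850/17 − 11210/17) = 976640/289.
Government spending = 64 × 1750/17 = 112000/17.
DWL = ½ × 64 × (1750/17 − 1302/17) = 14336/17; fraction = (14336/17) / (112000/17) = 0.128.

DWL / government spending = 0.128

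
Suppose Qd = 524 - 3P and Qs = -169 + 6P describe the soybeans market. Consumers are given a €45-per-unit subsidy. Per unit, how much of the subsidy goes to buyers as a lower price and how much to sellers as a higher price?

Pre-subsidy: 524 - 3P = -169 + 6P gives P* = 77, Q* = 293.
With the rebate, buyers effectively pay Pb = Ps − 45, where Ps is the price sellers receive.
Demand in terms of Ps becomes Qd = 524 − 3(Ps − 45) = 659 - 3Ps. Setting this equal to supply: 659 - 3Ps = -169 + 6Ps, so Ps = 92.
Buyers pay Pb = 92 − 45 = 47; Q' = -169 + 6·92 = 383.
Buyers' price falls by P* − Pb = 77 − 47 = 30; sellers' price rises by Ps − P* = 92 − 77 = 15.

Buyers gain €30 per unit; sellers gain €15 per unit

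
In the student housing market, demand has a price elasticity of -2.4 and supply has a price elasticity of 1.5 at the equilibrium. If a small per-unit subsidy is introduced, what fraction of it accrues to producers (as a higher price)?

Producer share = 8/13

For a small subsidy around the equilibrium, the benefit split depends on the relative slopes, which at a point are proportional to the elasticities.
Buyer share = εs/(εs + |εd|) = 1.5/(1.5 + 2.4) = 5/13; seller share = |εd|/(εs + |εd|) = 8/13.
So producers capture 8/13 of the subsidy.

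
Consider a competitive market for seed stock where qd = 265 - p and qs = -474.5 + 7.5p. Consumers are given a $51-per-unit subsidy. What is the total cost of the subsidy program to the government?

Pre-subsidy: 265 - p = -474.5 + 7.5p gives p* = 87, q* = 178.
With the rebate, buyers effectively pay pb = ps − 51, where ps is the price sellers receive.
Demand in terms of ps becomes qd = 265 − 1(ps − 51) = 316 - ps. Setting this equal to supply: 316 - ps = -474.5 + 7.5ps, so ps = 93.
Buyers pay pb = 93 − 51 = 42; q' = -474.5 + 7.5·93 = 223.
Government outlay = subsidy × quantity = 51 × 223 = 11373.

Government cost = $11373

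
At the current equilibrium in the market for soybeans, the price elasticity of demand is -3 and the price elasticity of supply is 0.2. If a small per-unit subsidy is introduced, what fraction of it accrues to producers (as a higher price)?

Producer share = 0.9375

For a small subsidy around the equilibrium, the benefit split depends on the relative slopes, which at a point are proportional to the elasticities.
Buyer share = εs/(εs + |εd|) = 0.2/(0.2 + 3) = 0.0625; seller share = |εd|/(εs + |εd|) = 0.9375.
So producers capture 0.9375 of the subsidy.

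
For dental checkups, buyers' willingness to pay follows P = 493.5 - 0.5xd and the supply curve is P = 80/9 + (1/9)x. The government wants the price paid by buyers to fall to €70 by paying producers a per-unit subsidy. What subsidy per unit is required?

At a buyer price of 70, quantity demanded is 987 − 2·70 = 847.
Sellers supply 847 only when they receive Ps = 80/9 + (1/9)·847 = 103.
s = Ps − Pb = 103 − 70 = 33.

Required subsidy s = €33 per unit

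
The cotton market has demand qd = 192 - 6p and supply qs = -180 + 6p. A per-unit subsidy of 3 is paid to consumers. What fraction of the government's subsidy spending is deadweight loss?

DWL / government spending = 0.3

Pre-subsidy: 192 - 6p = -180 + 6p gives p* = 31, q* = 6.
With the rebate, buyers effectively pay pb = ps − 3, where ps is the price sellers receive.
Demand in terms of ps becomes qd = 192 − 6(ps − 3) = 210 - 6ps. Setting this equal to supply: 210 - 6ps = -180 + 6ps, so ps = 32.5.
Buyers pay pb = 32.5 − 3 = 29.5; q' = -180 + 6·32.5 = 15.
ΔCS = ½(6 + 15)(31 − 29.5) = 15.75; ΔPS = ½(6 + 15)(32.5 − 31) = 15.75.
Government spending = 3 × 15 = 45.
DWL = ½ × 3 × (15 − 6) = 13.5; fraction = 13.5 / 45 = 0.3.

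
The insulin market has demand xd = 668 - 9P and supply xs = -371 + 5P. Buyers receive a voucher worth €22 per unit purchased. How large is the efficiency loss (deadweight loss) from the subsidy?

Pre-subsidy: 668 - 9P = -371 + 5P gives P* = 1039/14, x* = 1/14.
With the rebate, buyers effectively pay Pb = Ps − 22, where Ps is the price sellers receive.
Demand in terms of Ps becomes xd = 668 − 9(Ps − 22) = 866 - 9Ps. Setting this equal to supply: 866 - 9Ps = -371 + 5Ps, so Ps = 1237/14.
Buyers pay Pb = 1237/14 − 22 = 929/14; x' = -371 + 5·(1237/14) = 991/14.
The subsidy expands output by 991/14 − 1/14 = 495/7 past the efficient level; on those units the gap between marginal cost and willingness to pay runs from 0 up to 22.
DWL = ½ × 22 × 495/7 = 5445/7.

Deadweight loss = 5445/7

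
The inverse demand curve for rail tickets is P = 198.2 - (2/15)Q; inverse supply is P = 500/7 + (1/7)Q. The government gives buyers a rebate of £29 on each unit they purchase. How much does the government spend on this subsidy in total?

Pre-subsidy: 198.2 - (2/15)Q = 500/7 + (1/7)Q gives Q* = 459 and P* = 137.
With the rebate, buyers effectively pay Pb = Ps − 29, where Ps is the price sellers receive.
On the curves, Pb = 198.2 - (2/15)Q and Ps = 500/7 + (1/7)Q; the wedge Ps − Pb = 29 gives 500/7 + (1/7)Q − (198.2 - (2/15)Q) = 29, so Q' = 564.
Then Pb = 198.2 − (2/15)·564 = 123 and Ps = 500/7 + (1/7)·564 = 152.
Government outlay = subsidy × quantity = 29 × 564 = 16356.

Government cost = £16356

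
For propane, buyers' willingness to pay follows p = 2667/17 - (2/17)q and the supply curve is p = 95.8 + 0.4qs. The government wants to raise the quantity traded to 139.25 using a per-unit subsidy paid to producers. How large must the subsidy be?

Required subsidy s = 11 per unit

At q = 139.25, from the demand curve buyers pay pb = 2667/17 − (2/17)·139.25 = 140.5; from the supply curve sellers need ps = 95.8 + 0.4·139.25 = 151.5.
The subsidy must fill the gap: s = ps − pb = 151.5 − 140.5 = 11.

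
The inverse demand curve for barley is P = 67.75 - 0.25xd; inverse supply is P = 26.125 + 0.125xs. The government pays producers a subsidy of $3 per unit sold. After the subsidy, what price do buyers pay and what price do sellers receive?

Buyers pay $38; sellers receive $41

Pre-subsidy: 67.75 - 0.25x = 26.125 + 0.125x gives x* = 111 and P* = 40.
With the subsidy, sellers receive Ps = Pb + 3 for each unit, where Pb is the price buyers pay.
On the curves, Pb = 67.75 - 0.25x and Ps = 26.125 + 0.125x; the wedge Ps − Pb = 3 gives 26.125 + 0.125x − (67.75 - 0.25x) = 3, so x' = 119.
Then Pb = 67.75 − 0.25·119 = 38 and Ps = 26.125 + 0.125·119 = 41.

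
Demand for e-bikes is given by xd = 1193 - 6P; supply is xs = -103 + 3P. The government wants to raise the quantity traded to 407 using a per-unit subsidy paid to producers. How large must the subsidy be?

At x = 407, invert demand for the buyer price: Pb = (1193 − 407)/6 = 131; invert supply for the seller price: Ps = (407 − (-103))/3 = 170.
The subsidy must fill the gap: s = Ps − Pb = 170 − 131 = 39.

Required subsidy s = 39 per unit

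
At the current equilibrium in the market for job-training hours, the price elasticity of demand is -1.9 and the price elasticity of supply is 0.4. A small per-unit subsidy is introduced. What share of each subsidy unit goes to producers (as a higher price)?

For a small subsidy around the equilibrium, the benefit split depends on the relative slopes, which at a point are proportional to the elasticities.
Buyer share = εs/(εs + |εd|) = 0.4/(0.4 + 1.9) = 4/23; seller share = |εd|/(εs + |εd|) = 19/23.
So producers capture 19/23 of the subsidy.

Producer share = 19/23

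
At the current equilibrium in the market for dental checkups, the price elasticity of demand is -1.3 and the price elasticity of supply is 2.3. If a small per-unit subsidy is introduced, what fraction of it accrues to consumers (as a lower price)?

For a small subsidy around the equilibrium, the benefit split depends on the relative slopes, which at a point are proportional to the elasticities.
Buyer share = εs/(εs + |εd|) = 2.3/(2.3 + 1.3) = 23/36; seller share = |εd|/(εs + |εd|) = 13/36.

Consumer share = 23/36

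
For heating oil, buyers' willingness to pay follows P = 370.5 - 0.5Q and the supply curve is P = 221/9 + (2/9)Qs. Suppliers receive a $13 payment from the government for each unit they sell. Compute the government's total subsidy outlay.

Pre-subsidy: 370.5 - 0.5Q = 221/9 + (2/9)Q gives Q* = 479 and P* = 131.
With the subsidy, sellers receive Ps = Pb + 13 for each unit, where Pb is the price buyers pay.
On the curves, Pb = 370.5 - 0.5Q and Ps = 221/9 + (2/9)Q; the wedge Ps − Pb = 13 gives 221/9 + (2/9)Q − (370.5 - 0.5Q) = 13, so Q' = 497.
Then Pb = 370.5 − 0.5·497 = 122 and Ps = 221/9 + (2/9)·497 = 135.
Government outlay = subsidy × quantity = 13 × 497 = 6461.

Government cost = $6461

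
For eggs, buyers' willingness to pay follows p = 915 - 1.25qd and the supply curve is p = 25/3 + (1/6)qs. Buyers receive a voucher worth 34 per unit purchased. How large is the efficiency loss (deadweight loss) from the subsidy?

Deadweight loss = 408

Pre-subsidy: 915 - 1.25q = 25/3 + (1/6)q gives q* = 640 and p* = 115.
With the rebate, buyers effectively pay pb = ps − 34, where ps is the price sellers receive.
On the curves, pb = 915 - 1.25q and ps = 25/3 + (1/6)q; the wedge ps − pb = 34 gives 25/3 + (1/6)q − (915 - 1.25q) = 34, so q' = 664.
Then pb = 915 − 1.25·664 = 85 and ps = 25/3 + (1/6)·664 = 119.
The subsidy expands output by 664 − 640 = 24 past the efficient level; on those units the gap between marginal cost and willingness to pay runs from 0 up to 34.
DWL = ½ × 34 × 24 = 408.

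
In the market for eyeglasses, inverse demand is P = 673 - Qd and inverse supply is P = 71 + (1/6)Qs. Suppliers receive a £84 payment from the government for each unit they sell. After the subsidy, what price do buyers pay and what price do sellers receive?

Buyers pay £85; sellers receive £169

Pre-subsidy: 673 - Q = 71 + (1/6)Q gives Q* = 516 and P* = 157.
With the subsidy, sellers receive Ps = Pb + 84 for each unit, where Pb is the price buyers pay.
On the curves, Pb = 673 - Q and Ps = 71 + (1/6)Q; the wedge Ps − Pb = 84 gives 71 + (1/6)Q − (673 - Q) = 84, so Q' = 588.
Then Pb = 673 − 1·588 = 85 and Ps = 71 + (1/6)·588 = 169.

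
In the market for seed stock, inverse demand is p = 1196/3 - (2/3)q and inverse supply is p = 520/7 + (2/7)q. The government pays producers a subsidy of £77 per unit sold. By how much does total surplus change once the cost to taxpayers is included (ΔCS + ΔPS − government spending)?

Pre-subsidy: 1196/3 - (2/3)q = 520/7 + (2/7)q gives q* = 340.6 and p* = 171.6.
With the subsidy, sellers receive ps = pb + 77 for each unit, where pb is the price buyers pay.
On the curves, pb = 1196/3 - (2/3)q and ps = 520/7 + (2/7)q; the wedge ps − pb = 77 gives 520/7 + (2/7)q − (1196/3 - (2/3)q) = 77, so q' = 421.45.
Then pb = 1196/3 − (2/3)·421.45 = 117.7 and ps = 520/7 + (2/7)·421.45 = 194.7.
ΔCS = ½(340.6 + 421.45)(171.6 − 117.7) = 20537.2475; ΔPS = ½(340.6 + 421.45)(194.7 − 171.6) = 8801.6775.
Government spending = 77 × 421.45 = 32451.65.
Net change = 20537.2475 + 8801.6775 − 32451.65 = -3112.725. The loss equals the DWL triangle ½·77·80.85.

Net change in total surplus = -£3112.725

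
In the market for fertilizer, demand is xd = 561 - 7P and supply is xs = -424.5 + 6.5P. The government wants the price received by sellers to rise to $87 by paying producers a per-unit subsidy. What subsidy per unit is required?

Required subsidy s = $27 per unit

At a seller price of 87, quantity supplied is -424.5 + 6.5·87 = 141.
Buyers absorb 141 only when they pay Pb with 561 − 7·Pb = 141, i.e. Pb = 60.
s = Ps − Pb = 87 − 60 = 27.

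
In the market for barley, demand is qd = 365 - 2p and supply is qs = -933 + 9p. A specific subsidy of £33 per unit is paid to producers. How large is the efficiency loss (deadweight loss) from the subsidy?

Deadweight loss = £891

Pre-subsidy: 365 - 2p = -933 + 9p gives p* = 118, q* = 129.
With the subsidy, sellers receive ps = pb + 33 for each unit, where pb is the price buyers pay.
Supply in terms of pb becomes qs = -933 + 9(pb + 33) = -636 + 9pb. Setting this equal to demand: 365 - 2pb = -636 + 9pb, so pb = 91.
Sellers receive ps = 91 + 33 = 124; q' = 365 − 2·91 = 183.
The subsidy expands output by 183 − 129 = 54 past the efficient level; on those units the gap between marginal cost and willingness to pay runs from 0 up to 33.
DWL = ½ × 33 × 54 = 891.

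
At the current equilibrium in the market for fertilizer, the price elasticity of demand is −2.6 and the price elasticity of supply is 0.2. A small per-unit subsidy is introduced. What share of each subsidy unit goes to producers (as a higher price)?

Producer share = 13/14

For a small subsidy around the equilibrium, the benefit split depends on the relative slopes, which at a point are proportional to the elasticities.
Buyer share = εs/(εs + |εd|) = 0.2/(0.2 + 2.6) = 1/14; seller share = |εd|/(εs + |εd|) = 13/14.
So producers capture 13/14 of the subsidy.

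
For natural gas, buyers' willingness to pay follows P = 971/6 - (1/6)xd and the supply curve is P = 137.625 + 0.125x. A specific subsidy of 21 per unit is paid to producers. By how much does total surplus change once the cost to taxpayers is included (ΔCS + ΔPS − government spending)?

Pre-subsidy: 971/6 - (1/6)x = 137.625 + 0.125x gives x* = 83 and P* = 148.
With the subsidy, sellers receive Ps = Pb + 21 for each unit, where Pb is the price buyers pay.
On the curves, Pb = 971/6 - (1/6)x and Ps = 137.625 + 0.125x; the wedge Ps − Pb = 21 gives 137.625 + 0.125x − (971/6 - (1/6)x) = 21, so x' = 155.
Then Pb = 971/6 − (1/6)·155 = 136 and Ps = 137.625 + 0.125·155 = 157.
ΔCS = ½(83 + 155)(148 − 136) = 1428; ΔPS = ½(83 + 155)(157 − 148) = 1071.
Government spending = 21 × 155 = 3255.
Net change = 1428 + 1071 − 3255 = -756. The loss equals the DWL triangle ½·21·72.

Net change in total surplus = -756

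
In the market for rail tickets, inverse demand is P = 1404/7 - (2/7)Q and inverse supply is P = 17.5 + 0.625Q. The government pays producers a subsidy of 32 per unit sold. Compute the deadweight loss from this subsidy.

Pre-subsidy: 1404/7 - (2/7)Q = 17.5 + 0.625Q gives Q* = 10252/51 and P* = 7300/51.
With the subsidy, sellers receive Ps = Pb + 32 for each unit, where Pb is the price buyers pay.
On the curves, Pb = 1404/7 - (2/7)Q and Ps = 17.5 + 0.625Q; the wedge Ps − Pb = 32 gives 17.5 + 0.625Q − (1404/7 - (2/7)Q) = 32, so Q' = 12044/51.
Then Pb = 1404/7 − (2/7)·(12044/51) = 6788/51 and Ps = 17.5 + 0.625·(12044/51) = 8420/51.
The subsidy expands output by 12044/51 − 10252/51 = 1792/51 past the efficient level; on those units the gap between marginal cost and willingness to pay runs from 0 up to 32.
DWL = ½ × 32 × 1792/51 = 28672/51.

Deadweight loss = 28672/51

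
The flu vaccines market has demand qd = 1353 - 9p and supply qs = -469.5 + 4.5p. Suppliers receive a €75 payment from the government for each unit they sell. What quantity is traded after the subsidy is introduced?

Pre-subsidy: 1353 - 9p = -469.5 + 4.5p gives p* = 135, q* = 138.
With the subsidy, sellers receive ps = pb + 75 for each unit, where pb is the price buyers pay.
Supply in terms of pb becomes qs = -469.5 + 4.5(pb + 75) = -132 + 4.5pb. Setting this equal to demand: 1353 - 9pb = -132 + 4.5pb, so pb = 110.
Sellers receive ps = 110 + 75 = 185; q' = 1353 − 9·110 = 363.

q' = 363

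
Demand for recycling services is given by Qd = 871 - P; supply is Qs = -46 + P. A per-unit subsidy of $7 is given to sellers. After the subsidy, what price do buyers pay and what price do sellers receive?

Buyers pay $455; sellers receive $462

Pre-subsidy: 871 - P = -46 + P gives P* = 458.5, Q* = 412.5.
With the subsidy, sellers receive Ps = Pb + 7 for each unit, where Pb is the price buyers pay.
Supply in terms of Pb becomes Qs = -46 + 1(Pb + 7) = -39 + Pb. Setting this equal to demand: 871 - Pb = -39 + Pb, so Pb = 455.
Sellers receive Ps = 455 + 7 = 462; Q' = 871 − 1·455 = 416.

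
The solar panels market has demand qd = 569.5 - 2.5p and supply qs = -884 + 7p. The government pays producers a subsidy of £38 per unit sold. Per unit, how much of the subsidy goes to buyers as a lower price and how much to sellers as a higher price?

Buyers gain £28 per unit; sellers gain £10 per unit

Pre-subsidy: 569.5 - 2.5p = -884 + 7p gives p* = 153, q* = 187.
With the subsidy, sellers receive ps = pb + 38 for each unit, where pb is the price buyers pay.
Supply in terms of pb becomes qs = -884 + 7(pb + 38) = -618 + 7pb. Setting this equal to demand: 569.5 - 2.5pb = -618 + 7pb, so pb = 125.
Sellers receive ps = 125 + 38 = 163; q' = 569.5 − 2.5·125 = 257.
Buyers' price falls by p* − pb = 153 − 125 = 28; sellers' price rises by ps − p* = 163 − 153 = 10.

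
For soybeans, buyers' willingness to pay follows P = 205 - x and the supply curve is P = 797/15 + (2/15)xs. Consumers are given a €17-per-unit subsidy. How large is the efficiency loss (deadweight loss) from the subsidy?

Deadweight loss = €127.5

Pre-subsidy: 205 - x = 797/15 + (2/15)x gives x* = 134 and P* = 71.
With the rebate, buyers effectively pay Pb = Ps − 17, where Ps is the price sellers receive.
On the curves, Pb = 205 - x and Ps = 797/15 + (2/15)x; the wedge Ps − Pb = 17 gives 797/15 + (2/15)x − (205 - x) = 17, so x' = 149.
Then Pb = 205 − 1·149 = 56 and Ps = 797/15 + (2/15)·149 = 73.
The subsidy expands output by 149 − 134 = 15 past the efficient level; on those units the gap between marginal cost and willingness to pay runs from 0 up to 17.
DWL = ½ × 17 × 15 = 127.5.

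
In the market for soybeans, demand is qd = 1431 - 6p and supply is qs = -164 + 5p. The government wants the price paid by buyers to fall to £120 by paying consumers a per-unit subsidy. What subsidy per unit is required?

Required subsidy s = £55 per unit

At a buyer price of 120, quantity demanded is 1431 − 6·120 = 711.
Sellers supply 711 only when they receive ps with -164 + 5·ps = 711, i.e. ps = 175.
s = ps − pb = 175 − 120 = 55.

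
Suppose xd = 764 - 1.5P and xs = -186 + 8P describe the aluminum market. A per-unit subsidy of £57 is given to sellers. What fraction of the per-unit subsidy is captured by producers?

Pre-subsidy: 764 - 1.5P = -186 + 8P gives P* = 100, x* = 614.
With the subsidy, sellers receive Ps = Pb + 57 for each unit, where Pb is the price buyers pay.
Supply in terms of Pb becomes xs = -186 + 8(Pb + 57) = 270 + 8Pb. Setting this equal to demand: 764 - 1.5Pb = 270 + 8Pb, so Pb = 52.
Sellers receive Ps = 52 + 57 = 109; x' = 764 − 1.5·52 = 686.
Buyers' price falls by P* − Pb = 100 − 52 = 48; sellers' price rises by Ps − P* = 109 − 100 = 9.
So producers capture 9/57 = 3/19 of each unit of subsidy.

Producer share = 3/19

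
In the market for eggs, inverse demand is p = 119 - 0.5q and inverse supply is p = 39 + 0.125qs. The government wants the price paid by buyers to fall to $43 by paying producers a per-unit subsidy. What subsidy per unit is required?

At a buyer price of 43, quantity demanded is 238 − 2·43 = 152.
Sellers supply 152 only when they receive ps = 39 + 0.125·152 = 58.
s = ps − pb = 58 − 43 = 15.

Required subsidy s = $15 per unit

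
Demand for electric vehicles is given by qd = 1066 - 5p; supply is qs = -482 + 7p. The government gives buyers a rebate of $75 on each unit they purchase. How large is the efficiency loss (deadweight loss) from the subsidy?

Deadweight loss = $8203.125

Pre-subsidy: 1066 - 5p = -482 + 7p gives p* = 129, q* = 421.
With the rebate, buyers effectively pay pb = ps − 75, where ps is the price sellers receive.
Demand in terms of ps becomes qd = 1066 − 5(ps − 75) = 1441 - 5ps. Setting this equal to supply: 1441 - 5ps = -482 + 7ps, so ps = 160.25.
Buyers pay pb = 160.25 − 75 = 85.25; q' = -482 + 7·160.25 = 639.75.
The subsidy expands output by 639.75 − 421 = 218.75 past the efficient level; on those units the gap between marginal cost and willingness to pay runs from 0 up to 75.
DWL = ½ × 75 × 218.75 = 8203.125.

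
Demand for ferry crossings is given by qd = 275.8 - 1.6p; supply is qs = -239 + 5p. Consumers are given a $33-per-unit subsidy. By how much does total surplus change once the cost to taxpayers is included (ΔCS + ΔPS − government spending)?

Net change in total surplus = -$660

Pre-subsidy: 275.8 - 1.6p = -239 + 5p gives p* = 78, q* = 151.
With the rebate, buyers effectively pay pb = ps − 33, where ps is the price sellers receive.
Demand in terms of ps becomes qd = 275.8 − 1.6(ps − 33) = 328.6 - 1.6ps. Setting this equal to supply: 328.6 - 1.6ps = -239 + 5ps, so ps = 86.
Buyers pay pb = 86 − 33 = 53; q' = -239 + 5·86 = 191.
ΔCS = ½(151 + 191)(78 − 53) = 4275; ΔPS = ½(151 + 191)(86 − 78) = 1368.
Government spending = 33 × 191 = 6303.
Net change = 4275 + 1368 − 6303 = -660. The loss equals the DWL triangle ½·33·40.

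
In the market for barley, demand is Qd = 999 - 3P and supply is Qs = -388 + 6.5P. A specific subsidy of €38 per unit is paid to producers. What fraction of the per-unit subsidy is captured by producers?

Pre-subsidy: 999 - 3P = -388 + 6.5P gives P* = 146, Q* = 561.
With the subsidy, sellers receive Ps = Pb + 38 for each unit, where Pb is the price buyers pay.
Supply in terms of Pb becomes Qs = -388 + 6.5(Pb + 38) = -141 + 6.5Pb. Setting this equal to demand: 999 - 3Pb = -141 + 6.5Pb, so Pb = 120.
Sellers receive Ps = 120 + 38 = 158; Q' = 999 − 3·120 = 639.
Buyers' price falls by P* − Pb = 146 − 120 = 26; sellers' price rises by Ps − P* = 158 − 146 = 12.
So producers capture 12/38 = 6/19 of each unit of subsidy.

Producer share = 6/19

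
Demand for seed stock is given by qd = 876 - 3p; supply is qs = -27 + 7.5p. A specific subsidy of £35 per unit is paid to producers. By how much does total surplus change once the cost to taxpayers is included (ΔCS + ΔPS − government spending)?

Pre-subsidy: 876 - 3p = -27 + 7.5p gives p* = 86, q* = 618.
With the subsidy, sellers receive ps = pb + 35 for each unit, where pb is the price buyers pay.
Supply in terms of pb becomes qs = -27 + 7.5(pb + 35) = 235.5 + 7.5pb. Setting this equal to demand: 876 - 3pb = 235.5 + 7.5pb, so pb = 61.
Sellers receive ps = 61 + 35 = 96; q' = 876 − 3·61 = 693.
ΔCS = ½(618 + 693)(86 − 61) = 16387.5; ΔPS = ½(618 + 693)(96 − 86) = 6555.
Government spending = 35 × 693 = 24255.
Net change = 16387.5 + 6555 − 24255 = -1312.5. The loss equals the DWL triangle ½·35·75.

Net change in total surplus = -£1312.5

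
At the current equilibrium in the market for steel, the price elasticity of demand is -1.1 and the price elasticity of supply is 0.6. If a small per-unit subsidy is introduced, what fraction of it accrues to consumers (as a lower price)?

For a small subsidy around the equilibrium, the benefit split depends on the relative slopes, which at a point are proportional to the elasticities.
Buyer share = εs/(εs + |εd|) = 0.6/(0.6 + 1.1) = 6/17; seller share = |εd|/(εs + |εd|) = 11/17.

Consumer share = 6/17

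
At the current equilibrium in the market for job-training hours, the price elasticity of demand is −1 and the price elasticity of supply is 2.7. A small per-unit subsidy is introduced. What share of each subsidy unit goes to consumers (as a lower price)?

Consumer share = 27/37

For a small subsidy around the equilibrium, the benefit split depends on the relative slopes, which at a point are proportional to the elasticities.
Buyer share = εs/(εs + |εd|) = 2.7/(2.7 + 1) = 27/37; seller share = |εd|/(εs + |εd|) = 10/37.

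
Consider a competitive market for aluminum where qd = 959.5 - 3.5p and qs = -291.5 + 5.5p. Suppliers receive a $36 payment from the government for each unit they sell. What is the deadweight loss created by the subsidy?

Pre-subsidy: 959.5 - 3.5p = -291.5 + 5.5p gives p* = 139, q* = 473.
With the subsidy, sellers receive ps = pb + 36 for each unit, where pb is the price buyers pay.
Supply in terms of pb becomes qs = -291.5 + 5.5(pb + 36) = -93.5 + 5.5pb. Setting this equal to demand: 959.5 - 3.5pb = -93.5 + 5.5pb, so pb = 117.
Sellers receive ps = 117 + 36 = 153; q' = 959.5 − 3.5·117 = 550.
The subsidy expands output by 550 − 473 = 77 past the efficient level; on those units the gap between marginal cost and willingness to pay runs from 0 up to 36.
DWL = ½ × 36 × 77 = 1386.

Deadweight loss = $1386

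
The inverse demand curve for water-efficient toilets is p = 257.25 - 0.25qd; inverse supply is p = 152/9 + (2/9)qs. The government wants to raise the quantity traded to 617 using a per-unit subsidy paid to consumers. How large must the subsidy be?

Required subsidy s = 51 per unit

At q = 617, from the demand curve buyers pay pb = 257.25 − 0.25·617 = 103; from the supply curve sellers need ps = 152/9 + (2/9)·617 = 154.
The subsidy must fill the gap: s = ps − pb = 154 − 103 = 51.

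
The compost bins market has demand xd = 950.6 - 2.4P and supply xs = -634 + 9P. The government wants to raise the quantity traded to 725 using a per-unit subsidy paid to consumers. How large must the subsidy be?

At x = 725, invert demand for the buyer price: Pb = (950.6 − 725)/2.4 = 94; invert supply for the seller price: Ps = (725 − (-634))/9 = 151.
The subsidy must fill the gap: s = Ps − Pb = 151 − 94 = 57.

Required subsidy s = 57 per unit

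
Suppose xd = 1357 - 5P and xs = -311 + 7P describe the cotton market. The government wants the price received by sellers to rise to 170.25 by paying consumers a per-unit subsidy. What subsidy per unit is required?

At a seller price of 170.25, quantity supplied is -311 + 7·170.25 = 880.75.
Buyers absorb 880.75 only when they pay Pb with 1357 − 5·Pb = 880.75, i.e. Pb = 95.25.
s = Ps − Pb = 170.25 − 95.25 = 75.

Required subsidy s = 75 per unit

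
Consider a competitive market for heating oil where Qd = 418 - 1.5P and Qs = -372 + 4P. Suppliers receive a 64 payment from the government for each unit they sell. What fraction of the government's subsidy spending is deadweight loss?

Pre-subsidy: 418 - 1.5P = -372 + 4P gives P* = 1580/11, Q* = 2228/11.
With the subsidy, sellers receive Ps = Pb + 64 for each unit, where Pb is the price buyers pay.
Supply in terms of Pb becomes Qs = -372 + 4(Pb + 64) = -116 + 4Pb. Setting this equal to demand: 418 - 1.5Pb = -116 + 4Pb, so Pb = 1068/11.
Sellers receive Ps = 1068/11 + 64 = 1772/11; Q' = 418 − 1.5·(1068/11) = 2996/11.
ΔCS = ½(2228/11 + 2996/11)(1580/11 − 1068/11) = 1337344/121; ΔPS = ½(2228/11 + 2996/11)(1772/11 − 1580/11) = 501504/121.
Government spending = 64 × 2996/11 = 191744/11.
DWL = ½ × 64 × (2996/11 − 2228/11) = 24576/11; fraction = (24576/11) / (191744/11) = 96/749.

DWL / government spending = 96/749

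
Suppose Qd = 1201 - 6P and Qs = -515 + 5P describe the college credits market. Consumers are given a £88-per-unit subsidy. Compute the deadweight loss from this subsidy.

Pre-subsidy: 1201 - 6P = -515 + 5P gives P* = 156, Q* = 265.
With the rebate, buyers effectively pay Pb = Ps − 88, where Ps is the price sellers receive.
Demand in terms of Ps becomes Qd = 1201 − 6(Ps − 88) = 1729 - 6Ps. Setting this equal to supply: 1729 - 6Ps = -515 + 5Ps, so Ps = 204.
Buyers pay Pb = 204 − 88 = 116; Q' = -515 + 5·204 = 505.
The subsidy expands output by 505 − 265 = 240 past the efficient level; on those units the gap between marginal cost and willingness to pay runs from 0 up to 88.
DWL = ½ × 88 × 240 = 10560.

Deadweight loss = £10560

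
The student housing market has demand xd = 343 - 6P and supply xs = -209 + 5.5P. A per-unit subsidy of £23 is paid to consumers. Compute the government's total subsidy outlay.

Pre-subsidy: 343 - 6P = -209 + 5.5P gives P* = 48, x* = 55.
With the rebate, buyers effectively pay Pb = Ps − 23, where Ps is the price sellers receive.
Demand in terms of Ps becomes xd = 343 − 6(Ps − 23) = 481 - 6Ps. Setting this equal to supply: 481 - 6Ps = -209 + 5.5Ps, so Ps = 60.
Buyers pay Pb = 60 − 23 = 37; x' = -209 + 5.5·60 = 121.
Government outlay = subsidy × quantity = 23 × 121 = 2783.

Government cost = £2783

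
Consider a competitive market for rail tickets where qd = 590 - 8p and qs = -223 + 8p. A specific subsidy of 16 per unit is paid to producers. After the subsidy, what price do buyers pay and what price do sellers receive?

Buyers pay 42.8125; sellers receive 58.8125

Pre-subsidy: 590 - 8p = -223 + 8p gives p* = 50.8125, q* = 183.5.
With the subsidy, sellers receive ps = pb + 16 for each unit, where pb is the price buyers pay.
Supply in terms of pb becomes qs = -223 + 8(pb + 16) = -95 + 8pb. Setting this equal to demand: 590 - 8pb = -95 + 8pb, so pb = 42.8125.
Sellers receive ps = 42.8125 + 16 = 58.8125; q' = 590 − 8·42.8125 = 247.5.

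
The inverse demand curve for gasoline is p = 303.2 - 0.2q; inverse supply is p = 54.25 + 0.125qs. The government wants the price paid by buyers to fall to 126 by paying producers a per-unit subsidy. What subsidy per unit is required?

Required subsidy s = 39 per unit

At a buyer price of 126, quantity demanded is 1516 − 5·126 = 886.
Sellers supply 886 only when they receive ps = 54.25 + 0.125·886 = 165.
s = ps − pb = 165 − 126 = 39.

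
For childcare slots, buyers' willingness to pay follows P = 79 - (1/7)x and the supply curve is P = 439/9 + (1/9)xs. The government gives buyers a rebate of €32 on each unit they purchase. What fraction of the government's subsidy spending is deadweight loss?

DWL / government spending = 9/35

Pre-subsidy: 79 - (1/7)x = 439/9 + (1/9)x gives x* = 119 and P* = 62.
With the rebate, buyers effectively pay Pb = Ps − 32, where Ps is the price sellers receive.
On the curves, Pb = 79 - (1/7)x and Ps = 439/9 + (1/9)x; the wedge Ps − Pb = 32 gives 439/9 + (1/9)x − (79 - (1/7)x) = 32, so x' = 245.
Then Pb = 79 − (1/7)·245 = 44 and Ps = 439/9 + (1/9)·245 = 76.
ΔCS = ½(119 + 245)(62 − 44) = 3276; ΔPS = ½(119 + 245)(76 − 62) = 2548.
Government spending = 32 × 245 = 7840.
DWL = ½ × 32 × (245 − 119) = 2016; fraction = 2016 / 7840 = 9/35.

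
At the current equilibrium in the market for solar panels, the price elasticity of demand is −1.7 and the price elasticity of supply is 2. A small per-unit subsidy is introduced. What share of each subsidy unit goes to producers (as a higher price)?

Producer share = 17/37

For a small subsidy around the equilibrium, the benefit split depends on the relative slopes, which at a point are proportional to the elasticities.
Buyer share = εs/(εs + |εd|) = 2/(2 + 1.7) = 20/37; seller share = |εd|/(εs + |εd|) = 17/37.
So producers capture 17/37 of the subsidy.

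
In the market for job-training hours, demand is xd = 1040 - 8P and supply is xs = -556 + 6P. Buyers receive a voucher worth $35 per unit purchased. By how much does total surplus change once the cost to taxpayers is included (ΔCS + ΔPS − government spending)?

Pre-subsidy: 1040 - 8P = -556 + 6P gives P* = 114, x* = 128.
With the rebate, buyers effectively pay Pb = Ps − 35, where Ps is the price sellers receive.
Demand in terms of Ps becomes xd = 1040 − 8(Ps − 35) = 1320 - 8Ps. Setting this equal to supply: 1320 - 8Ps = -556 + 6Ps, so Ps = 134.
Buyers pay Pb = 134 − 35 = 99; x' = -556 + 6·134 = 248.
ΔCS = ½(128 + 248)(114 − 99) = 2820; ΔPS = ½(128 + 248)(134 − 114) = 3760.
Government spending = 35 × 248 = 8680.
Net change = 2820 + 3760 − 8680 = -2100. The loss equals the DWL triangle ½·35·120.

Net change in total surplus = -$2100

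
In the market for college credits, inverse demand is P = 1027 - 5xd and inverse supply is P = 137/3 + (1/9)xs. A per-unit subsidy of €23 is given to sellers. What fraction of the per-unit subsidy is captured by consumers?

Consumer share = 45/46

Pre-subsidy: 1027 - 5x = 137/3 + (1/9)x gives x* = 192 and P* = 67.
With the subsidy, sellers receive Ps = Pb + 23 for each unit, where Pb is the price buyers pay.
On the curves, Pb = 1027 - 5x and Ps = 137/3 + (1/9)x; the wedge Ps − Pb = 23 gives 137/3 + (1/9)x − (1027 - 5x) = 23, so x' = 196.5.
Then Pb = 1027 − 5·196.5 = 44.5 and Ps = 137/3 + (1/9)·196.5 = 67.5.
Buyers' price falls by P* − Pb = 67 − 44.5 = 22.5; sellers' price rises by Ps − P* = 67.5 − 67 = 0.5.
So consumers capture 22.5/23 = 45/46 of each unit of subsidy.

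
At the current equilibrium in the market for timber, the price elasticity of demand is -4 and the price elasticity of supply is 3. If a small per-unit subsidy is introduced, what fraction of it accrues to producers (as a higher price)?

For a small subsidy around the equilibrium, the benefit split depends on the relative slopes, which at a point are proportional to the elasticities.
Buyer share = εs/(εs + |εd|) = 3/(3 + 4) = 3/7; seller share = |εd|/(εs + |εd|) = 4/7.
So producers capture 4/7 of the subsidy.

Producer share = 4/7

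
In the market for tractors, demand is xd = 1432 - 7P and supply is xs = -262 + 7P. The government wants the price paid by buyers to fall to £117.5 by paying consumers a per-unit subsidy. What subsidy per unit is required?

Required subsidy s = £7 per unit

At a buyer price of 117.5, quantity demanded is 1432 − 7·117.5 = 609.5.
Sellers supply 609.5 only when they receive Ps with -262 + 7·Ps = 609.5, i.e. Ps = 124.5.
s = Ps − Pb = 124.5 − 117.5 = 7.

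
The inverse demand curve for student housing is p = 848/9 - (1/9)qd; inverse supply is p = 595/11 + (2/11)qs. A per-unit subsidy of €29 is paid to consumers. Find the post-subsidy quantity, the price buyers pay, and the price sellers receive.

Pre-subsidy: 848/9 - (1/9)q = 595/11 + (2/11)q gives q* = 137 and p* = 79.
With the rebate, buyers effectively pay pb = ps − 29, where ps is the price sellers receive.
On the curves, pb = 848/9 - (1/9)q and ps = 595/11 + (2/11)q; the wedge ps − pb = 29 gives 595/11 + (2/11)q − (848/9 - (1/9)q) = 29, so q' = 236.
Then pb = 848/9 − (1/9)·236 = 68 and ps = 595/11 + (2/11)·236 = 97.

q' = 236; buyers pay €68; sellers receive €97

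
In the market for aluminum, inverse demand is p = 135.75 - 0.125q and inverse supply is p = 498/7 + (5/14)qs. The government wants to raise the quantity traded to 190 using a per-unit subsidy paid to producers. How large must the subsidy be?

At q = 190, from the demand curve buyers pay pb = 135.75 − 0.125·190 = 112; from the supply curve sellers need ps = 498/7 + (5/14)·190 = 139.
The subsidy must fill the gap: s = ps − pb = 139 − 112 = 27.

Required subsidy s = 27 per unit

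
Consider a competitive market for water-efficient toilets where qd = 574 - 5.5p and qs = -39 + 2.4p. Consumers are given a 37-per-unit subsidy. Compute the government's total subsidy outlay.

Government cost = 611055/79

Pre-subsidy: 574 - 5.5p = -39 + 2.4p gives p* = 6130/79, q* = 11631/79.
With the rebate, buyers effectively pay pb = ps − 37, where ps is the price sellers receive.
Demand in terms of ps becomes qd = 574 − 5.5(ps − 37) = 777.5 - 5.5ps. Setting this equal to supply: 777.5 - 5.5ps = -39 + 2.4ps, so ps = 8165/79.
Buyers pay pb = 8165/79 − 37 = 5242/79; q' = -39 + 2.4·(8165/79) = 16515/79.
Government outlay = subsidy × quantity = 37 × 16515/79 = 611055/79.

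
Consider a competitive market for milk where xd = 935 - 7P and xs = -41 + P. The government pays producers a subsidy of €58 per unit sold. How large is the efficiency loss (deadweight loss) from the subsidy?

Deadweight loss = €1471.75

Pre-subsidy: 935 - 7P = -41 + P gives P* = 122, x* = 81.
With the subsidy, sellers receive Ps = Pb + 58 for each unit, where Pb is the price buyers pay.
Supply in terms of Pb becomes xs = -41 + 1(Pb + 58) = 17 + Pb. Setting this equal to demand: 935 - 7Pb = 17 + Pb, so Pb = 114.75.
Sellers receive Ps = 114.75 + 58 = 172.75; x' = 935 − 7·114.75 = 131.75.
The subsidy expands output by 131.75 − 81 = 50.75 past the efficient level; on those units the gap between marginal cost and willingness to pay runs from 0 up to 58.
DWL = ½ × 58 × 50.75 = 1471.75.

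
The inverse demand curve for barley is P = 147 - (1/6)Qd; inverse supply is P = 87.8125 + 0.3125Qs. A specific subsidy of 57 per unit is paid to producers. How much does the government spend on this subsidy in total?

Pre-subsidy: 147 - (1/6)Q = 87.8125 + 0.3125Q gives Q* = 2841/23 and P* = 5815/46.
With the subsidy, sellers receive Ps = Pb + 57 for each unit, where Pb is the price buyers pay.
On the curves, Pb = 147 - (1/6)Q and Ps = 87.8125 + 0.3125Q; the wedge Ps − Pb = 57 gives 87.8125 + 0.3125Q − (147 - (1/6)Q) = 57, so Q' = 5577/23.
Then Pb = 147 − (1/6)·(5577/23) = 4903/46 and Ps = 87.8125 + 0.3125·(5577/23) = 7525/46.
Government outlay = subsidy × quantity = 57 × 5577/23 = 317889/23.

Government cost = 317889/23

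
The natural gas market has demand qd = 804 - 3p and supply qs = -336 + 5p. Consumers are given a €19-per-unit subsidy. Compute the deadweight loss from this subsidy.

Pre-subsidy: 804 - 3p = -336 + 5p gives p* = 142.5, q* = 376.5.
With the rebate, buyers effectively pay pb = ps − 19, where ps is the price sellers receive.
Demand in terms of ps becomes qd = 804 − 3(ps − 19) = 861 - 3ps. Setting this equal to supply: 861 - 3ps = -336 + 5ps, so ps = 149.625.
Buyers pay pb = 149.625 − 19 = 130.625; q' = -336 + 5·149.625 = 412.125.
The subsidy expands output by 412.125 − 376.5 = 35.625 past the efficient level; on those units the gap between marginal cost and willingness to pay runs from 0 up to 19.
DWL = ½ × 19 × 35.625 = 338.4375.

Deadweight loss = €338.4375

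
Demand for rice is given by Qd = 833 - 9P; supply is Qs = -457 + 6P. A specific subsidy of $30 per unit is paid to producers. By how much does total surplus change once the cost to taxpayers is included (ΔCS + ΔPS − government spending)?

Pre-subsidy: 833 - 9P = -457 + 6P gives P* = 86, Q* = 59.
With the subsidy, sellers receive Ps = Pb + 30 for each unit, where Pb is the price buyers pay.
Supply in terms of Pb becomes Qs = -457 + 6(Pb + 30) = -277 + 6Pb. Setting this equal to demand: 833 - 9Pb = -277 + 6Pb, so Pb = 74.
Sellers receive Ps = 74 + 30 = 104; Q' = 833 − 9·74 = 167.
ΔCS = ½(59 + 167)(86 − 74) = 1356; ΔPS = ½(59 + 167)(104 − 86) = 2034.
Government spending = 30 × 167 = 5010.
Net change = 1356 + 2034 − 5010 = -1620. The loss equals the DWL triangle ½·30·108.

Net change in total surplus = -$1620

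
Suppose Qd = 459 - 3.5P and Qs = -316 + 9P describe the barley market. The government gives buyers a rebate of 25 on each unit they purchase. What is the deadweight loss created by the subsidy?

Pre-subsidy: 459 - 3.5P = -316 + 9P gives P* = 62, Q* = 242.
With the rebate, buyers effectively pay Pb = Ps − 25, where Ps is the price sellers receive.
Demand in terms of Ps becomes Qd = 459 − 3.5(Ps − 25) = 546.5 - 3.5Ps. Setting this equal to supply: 546.5 - 3.5Ps = -316 + 9Ps, so Ps = 69.
Buyers pay Pb = 69 − 25 = 44; Q' = -316 + 9·69 = 305.
The subsidy expands output by 305 − 242 = 63 past the efficient level; on those units the gap between marginal cost and willingness to pay runs from 0 up to 25.
DWL = ½ × 25 × 63 = 787.5.

Deadweight loss = 787.5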